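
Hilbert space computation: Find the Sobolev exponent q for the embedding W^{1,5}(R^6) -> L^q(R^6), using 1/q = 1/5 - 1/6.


Using the Sobolev embedding formula: 1/q = 1/p - k/n
1/q = 1/5 - 1/6 = 1/30
q = 1/(1/30) = 30

30.0000


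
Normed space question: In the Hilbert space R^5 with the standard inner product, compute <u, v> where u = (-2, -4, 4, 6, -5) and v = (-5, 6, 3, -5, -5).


Computing the standard inner product <u, v> = sum u_i * v_i
= -2*-5 + -4*6 + 4*3 + 6*-5 + -5*-5
= 10 + -24 + 12 + -30 + 25
= -7

-7


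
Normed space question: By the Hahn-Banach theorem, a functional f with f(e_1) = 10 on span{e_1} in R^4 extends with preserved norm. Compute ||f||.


The norm of f is given by ||f|| = sup_{||x||=1} |f(x)|.
On span{e_1}, ||e_1|| = 1, so ||f|| = |f(e_1)| / ||e_1||
= |10| / 1 = 10.0000

10.0000


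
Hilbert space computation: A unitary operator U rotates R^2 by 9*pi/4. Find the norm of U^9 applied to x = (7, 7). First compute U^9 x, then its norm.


U is a rotation by theta = 9*pi/4
U^9 = rotation by 9*theta = 81*pi/4 = 1*pi/4 (mod 2*pi)
cos(1*pi/4) = 0.7071, sin(1*pi/4) = 0.7071
U^9 x = (0.7071 * 7 - 0.7071 * 7, 0.7071 * 7 + 0.7071 * 7)
= (0.0000, 9.8995)
||U^9 x|| = sqrt(0.0000^2 + 9.8995^2) = sqrt(98.0000) = 9.8995

9.8995


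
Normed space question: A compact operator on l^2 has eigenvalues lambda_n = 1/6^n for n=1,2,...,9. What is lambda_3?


The eigenvalue formula gives lambda_3 = 1/6^3
= 1/216
= 0.0046

0.0046


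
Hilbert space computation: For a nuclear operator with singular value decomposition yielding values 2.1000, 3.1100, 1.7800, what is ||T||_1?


The nuclear norm is the sum of all singular values.
||T||_1 = 2.1000 + 3.1100 + 1.7800
= 6.9900

6.9900


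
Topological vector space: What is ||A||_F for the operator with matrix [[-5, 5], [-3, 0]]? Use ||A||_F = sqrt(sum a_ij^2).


||A||_F^2 = sum a_ij^2
= (-5)^2 + 5^2 + (-3)^2 + 0^2
= 25 + 25 + 9 + 0 = 59
||A||_F = sqrt(59) = 7.6811

7.6811


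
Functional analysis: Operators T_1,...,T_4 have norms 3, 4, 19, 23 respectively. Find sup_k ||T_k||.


By the Uniform Boundedness Principle, the supremum of norms is finite.
sup_k ||T_k|| = max(3, 4, 19, 23) = 23

23


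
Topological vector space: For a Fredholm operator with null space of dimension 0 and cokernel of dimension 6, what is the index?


The Fredholm index is defined as ind(T) = dim(ker T) - dim(coker T)
= 0 - 6
= -6

-6


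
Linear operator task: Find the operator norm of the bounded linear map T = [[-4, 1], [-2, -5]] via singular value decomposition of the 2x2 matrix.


A^T A = [[20, 6], [6, 26]]
trace(A^T A) = 46, det(A^T A) = 484
discriminant = 46^2 - 4*484 = 180
Largest eigenvalue of A^T A = (trace + sqrt(disc))/2 = 29.7082
||T|| = sqrt(29.7082) = 5.4505

5.4505


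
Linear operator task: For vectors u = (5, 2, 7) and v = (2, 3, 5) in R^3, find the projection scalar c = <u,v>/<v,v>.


Computing <u,v> = 5*2 + 2*3 + 7*5 = 51
Computing <v,v> = 2^2 + 3^2 + 5^2 = 38
Projection coefficient = 51/38 = 1.3421

1.3421


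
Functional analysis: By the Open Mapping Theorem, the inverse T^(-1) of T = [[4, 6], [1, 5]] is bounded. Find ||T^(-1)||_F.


det(T) = 4*5 - 6*1 = 14
T^(-1) = (1/14) * [[5, -6], [-1, 4]] = [[0.3571, -0.4286], [-0.0714, 0.2857]]
||T^(-1)||_F^2 = 0.3571^2 + (-0.4286)^2 + (-0.0714)^2 + 0.2857^2 = 0.3980
||T^(-1)||_F = sqrt(0.3980) = 0.6308

0.6308


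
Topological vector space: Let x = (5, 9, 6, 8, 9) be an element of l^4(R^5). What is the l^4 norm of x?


The l^4 norm = (sum |x_i|^4)^(1/4)
Sum of 4th powers = 625 + 6561 + 1296 + 4096 + 6561 = 19139
||x||_4 = (19139)^(1/4) = 11.7620

11.7620


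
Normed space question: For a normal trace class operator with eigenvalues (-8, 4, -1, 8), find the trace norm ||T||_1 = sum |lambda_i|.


For a normal operator, singular values equal |eigenvalues|.
Trace norm = sum |lambda_i| = 8 + 4 + 1 + 8
= 21

21


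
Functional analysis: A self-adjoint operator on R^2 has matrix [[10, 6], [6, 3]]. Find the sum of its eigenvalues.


For a self-adjoint (symmetric) matrix, the eigenvalues are real.
The sum of eigenvalues equals the trace of the matrix.
trace = 10 + 3 = 13

13


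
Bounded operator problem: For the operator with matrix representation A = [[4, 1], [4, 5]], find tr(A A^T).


trace(A * A^T) = sum of squares of all entries
= 4^2 + 1^2 + 4^2 + 5^2
= 16 + 1 + 16 + 25
= 58

58


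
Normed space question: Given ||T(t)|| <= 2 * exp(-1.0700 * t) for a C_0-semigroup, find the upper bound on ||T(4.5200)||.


||T(4.5200)|| <= 2 * exp(-1.0700 * 4.5200)
= 2 * exp(-4.8364)
= 2 * 0.0079
= 0.0159

0.0159


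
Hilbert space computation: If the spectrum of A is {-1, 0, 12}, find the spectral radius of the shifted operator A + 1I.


Spectrum of A + 1I = {0, 1, 13}
Spectral radius = max |lambda| over the shifted spectrum
= max(0, 1, 13) = 13

13


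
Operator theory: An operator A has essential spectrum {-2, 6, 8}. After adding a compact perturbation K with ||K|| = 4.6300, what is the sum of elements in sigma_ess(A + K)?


By Weyl's theorem, the essential spectrum is invariant under compact perturbations.
sigma_ess(A + K) = sigma_ess(A) = {-2, 6, 8}
Sum = -2 + 6 + 8 = 12

12


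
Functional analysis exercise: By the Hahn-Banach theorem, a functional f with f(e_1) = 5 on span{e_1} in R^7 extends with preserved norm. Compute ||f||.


The norm of f is given by ||f|| = sup_{||x||=1} |f(x)|.
On span{e_1}, ||e_1|| = 1, so ||f|| = |f(e_1)| / ||e_1||
= |5| / 1 = 5.0000

5.0000


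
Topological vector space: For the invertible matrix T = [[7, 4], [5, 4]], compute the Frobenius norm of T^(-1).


det(T) = 7*4 - 4*5 = 8
T^(-1) = (1/8) * [[4, -4], [-5, 7]] = [[0.5000, -0.5000], [-0.6250, 0.8750]]
||T^(-1)||_F^2 = 0.5000^2 + (-0.5000)^2 + (-0.6250)^2 + 0.8750^2 = 1.6562
||T^(-1)||_F = sqrt(1.6562) = 1.2870

1.2870


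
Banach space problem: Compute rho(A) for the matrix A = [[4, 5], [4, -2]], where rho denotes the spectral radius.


For a 2x2 matrix, eigenvalues satisfy lambda^2 - (trace)*lambda + det = 0
trace = 4 + -2 = 2
det = 4*-2 - 5*4 = -28
discriminant = 2^2 - 4*(-28) = 116
spectral radius = max |eigenvalue| = 6.3852

6.3852


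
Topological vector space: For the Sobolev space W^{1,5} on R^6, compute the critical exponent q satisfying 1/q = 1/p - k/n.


Using the Sobolev embedding formula: 1/q = 1/p - k/n
1/q = 1/5 - 1/6 = 1/30
q = 1/(1/30) = 30

30.0000


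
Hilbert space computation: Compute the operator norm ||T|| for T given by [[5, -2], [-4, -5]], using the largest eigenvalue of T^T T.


A^T A = [[41, 10], [10, 29]]
trace(A^T A) = 70, det(A^T A) = 1089
discriminant = 70^2 - 4*1089 = 544
Largest eigenvalue of A^T A = (trace + sqrt(disc))/2 = 46.6619
||T|| = sqrt(46.6619) = 6.8310

6.8310


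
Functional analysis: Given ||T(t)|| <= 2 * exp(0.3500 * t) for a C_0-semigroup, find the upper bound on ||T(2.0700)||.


||T(2.0700)|| <= 2 * exp(0.3500 * 2.0700)
= 2 * exp(0.7245)
= 2 * 2.0637
= 4.1274

4.1274


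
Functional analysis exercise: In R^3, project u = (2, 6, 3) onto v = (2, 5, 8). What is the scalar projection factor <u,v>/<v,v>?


Computing <u,v> = 2*2 + 6*5 + 3*8 = 58
Computing <v,v> = 2^2 + 5^2 + 8^2 = 93
Projection coefficient = 58/93 = 0.6237

0.6237


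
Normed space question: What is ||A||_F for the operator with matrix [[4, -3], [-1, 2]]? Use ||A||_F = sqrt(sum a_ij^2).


||A||_F^2 = sum a_ij^2
= 4^2 + (-3)^2 + (-1)^2 + 2^2
= 16 + 9 + 1 + 4 = 30
||A||_F = sqrt(30) = 5.4772

5.4772


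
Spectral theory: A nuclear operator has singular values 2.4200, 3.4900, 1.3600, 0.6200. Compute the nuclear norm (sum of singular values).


The nuclear norm is the sum of all singular values.
||T||_1 = 2.4200 + 3.4900 + 1.3600 + 0.6200
= 7.8900

7.8900


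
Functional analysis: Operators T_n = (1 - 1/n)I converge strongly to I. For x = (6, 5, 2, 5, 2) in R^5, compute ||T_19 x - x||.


T_19 x - x = (1 - 1/19)x - x = -x/19
||x|| = sqrt(94) = 9.6954
||T_19 x - x|| = ||x||/19 = 9.6954/19 = 0.5103

0.5103


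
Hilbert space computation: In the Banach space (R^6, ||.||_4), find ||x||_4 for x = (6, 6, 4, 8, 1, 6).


The l^4 norm = (sum |x_i|^4)^(1/4)
Sum of 4th powers = 1296 + 1296 + 256 + 4096 + 1 + 1296 = 8241
||x||_4 = (8241)^(1/4) = 9.5279

9.5279


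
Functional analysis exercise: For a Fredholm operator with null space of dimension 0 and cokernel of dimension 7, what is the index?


The Fredholm index is defined as ind(T) = dim(ker T) - dim(coker T)
= 0 - 7
= -7

-7


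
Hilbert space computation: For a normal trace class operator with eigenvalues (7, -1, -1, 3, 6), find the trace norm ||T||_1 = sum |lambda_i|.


For a normal operator, singular values equal |eigenvalues|.
Trace norm = sum |lambda_i| = 7 + 1 + 1 + 3 + 6
= 18

18


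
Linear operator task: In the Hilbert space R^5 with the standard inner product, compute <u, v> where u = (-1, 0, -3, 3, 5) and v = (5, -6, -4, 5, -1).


Computing the standard inner product <u, v> = sum u_i * v_i
= -1*5 + 0*-6 + -3*-4 + 3*5 + 5*-1
= -5 + 0 + 12 + 15 + -5
= 17

17


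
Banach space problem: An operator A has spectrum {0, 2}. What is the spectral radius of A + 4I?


Spectrum of A + 4I = {4, 6}
Spectral radius = max |lambda| over the shifted spectrum
= max(4, 6) = 6

6


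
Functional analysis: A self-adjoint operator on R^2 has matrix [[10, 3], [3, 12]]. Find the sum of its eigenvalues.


For a self-adjoint (symmetric) matrix, the eigenvalues are real.
The sum of eigenvalues equals the trace of the matrix.
trace = 10 + 12 = 22

22


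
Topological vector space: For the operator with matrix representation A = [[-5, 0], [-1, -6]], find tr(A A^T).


trace(A * A^T) = sum of squares of all entries
= (-5)^2 + 0^2 + (-1)^2 + (-6)^2
= 25 + 0 + 1 + 36
= 62

62


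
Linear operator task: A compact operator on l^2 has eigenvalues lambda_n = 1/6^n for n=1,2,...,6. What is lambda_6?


The eigenvalue formula gives lambda_6 = 1/6^6
= 1/46656
= 2.1433e-05

2.1433e-05


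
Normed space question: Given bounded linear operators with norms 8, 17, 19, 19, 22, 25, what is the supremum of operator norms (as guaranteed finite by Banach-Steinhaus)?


By the Uniform Boundedness Principle, the supremum of norms is finite.
sup_k ||T_k|| = max(8, 17, 19, 19, 22, 25) = 25

25


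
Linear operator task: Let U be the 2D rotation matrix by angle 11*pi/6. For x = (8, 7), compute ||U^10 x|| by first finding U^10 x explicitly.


U is a rotation by theta = 11*pi/6
U^10 = rotation by 10*theta = 110*pi/6 = 2*pi/6 (mod 2*pi)
cos(2*pi/6) = 0.5000, sin(2*pi/6) = 0.8660
U^10 x = (0.5000 * 8 - 0.8660 * 7, 0.8660 * 8 + 0.5000 * 7)
= (-2.0622, 10.4282)
||U^10 x|| = sqrt((-2.0622)^2 + 10.4282^2) = sqrt(113.0000) = 10.6301

10.6301


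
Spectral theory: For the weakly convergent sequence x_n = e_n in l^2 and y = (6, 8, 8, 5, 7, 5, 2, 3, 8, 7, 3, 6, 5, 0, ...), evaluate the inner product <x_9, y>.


x_9 = e_9 is the standard basis vector with 1 in position 9.
<x_9, y> = y_9 = 8
As n -> infinity, <x_n, y> -> 0, confirming weak convergence of (x_n) to 0.

8


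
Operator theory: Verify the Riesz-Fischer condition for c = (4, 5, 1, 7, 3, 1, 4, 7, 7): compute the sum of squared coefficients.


sum |c_n|^2 = 4^2 + 5^2 + 1^2 + 7^2 + 3^2 + 1^2 + 4^2 + 7^2 + 7^2
= 16 + 25 + 1 + 49 + 9 + 1 + 16 + 49 + 49
= 215

215


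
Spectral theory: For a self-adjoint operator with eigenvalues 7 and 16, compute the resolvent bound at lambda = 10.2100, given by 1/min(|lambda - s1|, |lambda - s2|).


dist(10.2100, {7, 16}) = min(|10.2100 - 7|, |10.2100 - 16|)
= min(3.2100, 5.7900) = 3.2100
Resolvent bound = 1/3.2100 = 0.3115

0.3115


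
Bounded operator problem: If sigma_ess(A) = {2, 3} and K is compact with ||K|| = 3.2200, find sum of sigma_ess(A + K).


By Weyl's theorem, the essential spectrum is invariant under compact perturbations.
sigma_ess(A + K) = sigma_ess(A) = {2, 3}
Sum = 2 + 3 = 5

5


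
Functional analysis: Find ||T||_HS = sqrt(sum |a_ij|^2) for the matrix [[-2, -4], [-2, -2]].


The Hilbert-Schmidt norm is sqrt(sum of squares of all entries).
Sum of squares = (-2)^2 + (-4)^2 + (-2)^2 + (-2)^2
= 4 + 16 + 4 + 4 = 28
||T||_HS = sqrt(28) = 5.2915

5.2915


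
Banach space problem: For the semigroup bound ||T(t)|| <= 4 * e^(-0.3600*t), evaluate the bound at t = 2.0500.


||T(2.0500)|| <= 4 * exp(-0.3600 * 2.0500)
= 4 * exp(-0.7380)
= 4 * 0.4781
= 1.9123

1.9123


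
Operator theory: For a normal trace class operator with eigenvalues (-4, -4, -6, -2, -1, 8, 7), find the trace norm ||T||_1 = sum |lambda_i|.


For a normal operator, singular values equal |eigenvalues|.
Trace norm = sum |lambda_i| = 4 + 4 + 6 + 2 + 1 + 8 + 7
= 32

32


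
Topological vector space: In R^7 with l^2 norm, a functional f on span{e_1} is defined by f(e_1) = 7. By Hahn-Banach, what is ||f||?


The norm of f is given by ||f|| = sup_{||x||=1} |f(x)|.
On span{e_1}, ||e_1|| = 1, so ||f|| = |f(e_1)| / ||e_1||
= |7| / 1 = 7.0000

7.0000


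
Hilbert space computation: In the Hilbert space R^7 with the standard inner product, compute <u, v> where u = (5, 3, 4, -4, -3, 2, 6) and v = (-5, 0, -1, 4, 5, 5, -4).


Computing the standard inner product <u, v> = sum u_i * v_i
= 5*-5 + 3*0 + 4*-1 + -4*4 + -3*5 + 2*5 + 6*-4
= -25 + 0 + -4 + -16 + -15 + 10 + -24
= -74

-74


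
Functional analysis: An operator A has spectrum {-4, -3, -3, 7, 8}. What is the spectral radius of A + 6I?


Spectrum of A + 6I = {2, 3, 3, 13, 14}
Spectral radius = max |lambda| over the shifted spectrum
= max(2, 3, 3, 13, 14) = 14

14


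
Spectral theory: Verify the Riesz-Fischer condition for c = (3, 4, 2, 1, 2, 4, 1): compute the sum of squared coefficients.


sum |c_n|^2 = 3^2 + 4^2 + 2^2 + 1^2 + 2^2 + 4^2 + 1^2
= 9 + 16 + 4 + 1 + 4 + 16 + 1
= 51

51


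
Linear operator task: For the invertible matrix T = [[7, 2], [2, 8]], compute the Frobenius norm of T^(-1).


det(T) = 7*8 - 2*2 = 52
T^(-1) = (1/52) * [[8, -2], [-2, 7]] = [[0.1538, -0.0385], [-0.0385, 0.1346]]
||T^(-1)||_F^2 = 0.1538^2 + (-0.0385)^2 + (-0.0385)^2 + 0.1346^2 = 0.0447
||T^(-1)||_F = sqrt(0.0447) = 0.2115

0.2115


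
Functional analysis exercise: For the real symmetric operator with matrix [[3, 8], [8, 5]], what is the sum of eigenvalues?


For a self-adjoint (symmetric) matrix, the eigenvalues are real.
The sum of eigenvalues equals the trace of the matrix.
trace = 3 + 5 = 8

8


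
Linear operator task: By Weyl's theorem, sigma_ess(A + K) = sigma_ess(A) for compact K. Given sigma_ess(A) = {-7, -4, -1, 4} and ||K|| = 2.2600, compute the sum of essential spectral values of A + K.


By Weyl's theorem, the essential spectrum is invariant under compact perturbations.
sigma_ess(A + K) = sigma_ess(A) = {-7, -4, -1, 4}
Sum = -7 + -4 + -1 + 4 = -8

-8


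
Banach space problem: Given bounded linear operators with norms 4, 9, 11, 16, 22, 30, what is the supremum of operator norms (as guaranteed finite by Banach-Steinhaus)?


By the Uniform Boundedness Principle, the supremum of norms is finite.
sup_k ||T_k|| = max(4, 9, 11, 16, 22, 30) = 30

30


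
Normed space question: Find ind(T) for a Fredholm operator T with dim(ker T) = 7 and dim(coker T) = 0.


The Fredholm index is defined as ind(T) = dim(ker T) - dim(coker T)
= 7 - 0
= 7

7


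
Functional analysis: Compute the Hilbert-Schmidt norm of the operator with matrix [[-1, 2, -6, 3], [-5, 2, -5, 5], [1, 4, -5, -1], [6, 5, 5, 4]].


The Hilbert-Schmidt norm is sqrt(sum of squares of all entries).
Sum of squares = (-1)^2 + 2^2 + (-6)^2 + 3^2 + (-5)^2 + 2^2 + (-5)^2 + 5^2 + 1^2 + 4^2 + (-5)^2 + (-1)^2 + 6^2 + 5^2 + 5^2 + 4^2
= 1 + 4 + 36 + 9 + 25 + 4 + 25 + 25 + 1 + 16 + 25 + 1 + 36 + 25 + 25 + 16 = 274
||T||_HS = sqrt(274) = 16.5529

16.5529


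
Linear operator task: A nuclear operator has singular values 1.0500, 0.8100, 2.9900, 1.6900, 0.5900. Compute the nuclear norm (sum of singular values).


The nuclear norm is the sum of all singular values.
||T||_1 = 1.0500 + 0.8100 + 2.9900 + 1.6900 + 0.5900
= 7.1300

7.1300


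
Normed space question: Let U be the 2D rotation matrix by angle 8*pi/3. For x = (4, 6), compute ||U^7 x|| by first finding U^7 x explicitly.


U is a rotation by theta = 8*pi/3
U^7 = rotation by 7*theta = 56*pi/3 = 2*pi/3 (mod 2*pi)
cos(2*pi/3) = -0.5000, sin(2*pi/3) = 0.8660
U^7 x = (-0.5000 * 4 - 0.8660 * 6, 0.8660 * 4 + -0.5000 * 6)
= (-7.1962, 0.4641)
||U^7 x|| = sqrt((-7.1962)^2 + 0.4641^2) = sqrt(52.0000) = 7.2111

7.2111


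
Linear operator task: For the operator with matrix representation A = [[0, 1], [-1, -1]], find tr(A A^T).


trace(A * A^T) = sum of squares of all entries
= 0^2 + 1^2 + (-1)^2 + (-1)^2
= 0 + 1 + 1 + 1
= 3

3


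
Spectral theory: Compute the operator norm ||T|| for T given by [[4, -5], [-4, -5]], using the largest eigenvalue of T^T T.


A^T A = [[32, 0], [0, 50]]
trace(A^T A) = 82, det(A^T A) = 1600
discriminant = 82^2 - 4*1600 = 324
Largest eigenvalue of A^T A = (trace + sqrt(disc))/2 = 50.0000
||T|| = sqrt(50.0000) = 7.0711

7.0711


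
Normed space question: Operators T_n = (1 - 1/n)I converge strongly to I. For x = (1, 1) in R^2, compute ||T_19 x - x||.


T_19 x - x = (1 - 1/19)x - x = -x/19
||x|| = sqrt(2) = 1.4142
||T_19 x - x|| = ||x||/19 = 1.4142/19 = 0.0744

0.0744


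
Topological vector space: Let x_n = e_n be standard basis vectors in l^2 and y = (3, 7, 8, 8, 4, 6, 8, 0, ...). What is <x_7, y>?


x_7 = e_7 is the standard basis vector with 1 in position 7.
<x_7, y> = y_7 = 8
As n -> infinity, <x_n, y> -> 0, confirming weak convergence of (x_n) to 0.

8


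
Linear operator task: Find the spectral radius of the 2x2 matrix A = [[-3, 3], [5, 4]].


For a 2x2 matrix, eigenvalues satisfy lambda^2 - (trace)*lambda + det = 0
trace = -3 + 4 = 1
det = -3*4 - 3*5 = -27
discriminant = 1^2 - 4*(-27) = 109
spectral radius = max |eigenvalue| = 5.7202

5.7202


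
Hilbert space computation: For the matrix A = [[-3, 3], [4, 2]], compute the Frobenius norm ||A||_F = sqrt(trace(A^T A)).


||A||_F^2 = sum a_ij^2
= (-3)^2 + 3^2 + 4^2 + 2^2
= 9 + 9 + 16 + 4 = 38
||A||_F = sqrt(38) = 6.1644

6.1644


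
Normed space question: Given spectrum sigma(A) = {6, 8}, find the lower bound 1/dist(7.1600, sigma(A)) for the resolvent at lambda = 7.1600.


dist(7.1600, {6, 8}) = min(|7.1600 - 6|, |7.1600 - 8|)
= min(1.1600, 0.8400) = 0.8400
Resolvent bound = 1/0.8400 = 1.1905

1.1905


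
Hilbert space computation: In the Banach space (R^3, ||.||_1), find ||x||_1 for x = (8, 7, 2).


The l^1 norm equals the sum of absolute values of all components.
||x||_1 = 8 + 7 + 2
= 17

17.0000


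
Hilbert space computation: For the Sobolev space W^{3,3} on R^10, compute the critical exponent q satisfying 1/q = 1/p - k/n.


Using the Sobolev embedding formula: 1/q = 1/p - k/n
1/q = 1/3 - 3/10 = 1/30
q = 1/(1/30) = 30

30.0000


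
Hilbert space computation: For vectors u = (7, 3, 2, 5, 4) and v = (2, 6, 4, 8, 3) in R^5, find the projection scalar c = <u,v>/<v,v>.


Computing <u,v> = 7*2 + 3*6 + 2*4 + 5*8 + 4*3 = 92
Computing <v,v> = 2^2 + 6^2 + 4^2 + 8^2 + 3^2 = 129
Projection coefficient = 92/129 = 0.7132

0.7132


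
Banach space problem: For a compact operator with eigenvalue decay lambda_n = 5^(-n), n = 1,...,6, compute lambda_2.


The eigenvalue formula gives lambda_2 = 1/5^2
= 1/25
= 0.0400

0.0400


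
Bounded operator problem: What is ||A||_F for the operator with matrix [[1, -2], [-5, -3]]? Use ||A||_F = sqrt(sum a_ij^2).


||A||_F^2 = sum a_ij^2
= 1^2 + (-2)^2 + (-5)^2 + (-3)^2
= 1 + 4 + 25 + 9 = 39
||A||_F = sqrt(39) = 6.2450

6.2450


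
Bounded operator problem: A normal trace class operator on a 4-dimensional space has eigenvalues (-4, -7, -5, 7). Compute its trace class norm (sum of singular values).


For a normal operator, singular values equal |eigenvalues|.
Trace norm = sum |lambda_i| = 4 + 7 + 5 + 7
= 23

23


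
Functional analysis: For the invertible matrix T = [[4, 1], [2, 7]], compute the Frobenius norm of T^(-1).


det(T) = 4*7 - 1*2 = 26
T^(-1) = (1/26) * [[7, -1], [-2, 4]] = [[0.2692, -0.0385], [-0.0769, 0.1538]]
||T^(-1)||_F^2 = 0.2692^2 + (-0.0385)^2 + (-0.0769)^2 + 0.1538^2 = 0.1036
||T^(-1)||_F = sqrt(0.1036) = 0.3218

0.3218


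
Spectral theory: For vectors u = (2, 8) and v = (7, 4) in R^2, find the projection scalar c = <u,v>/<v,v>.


Computing <u,v> = 2*7 + 8*4 = 46
Computing <v,v> = 7^2 + 4^2 = 65
Projection coefficient = 46/65 = 0.7077

0.7077


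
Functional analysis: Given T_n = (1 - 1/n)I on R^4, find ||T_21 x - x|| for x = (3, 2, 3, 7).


T_21 x - x = (1 - 1/21)x - x = -x/21
||x|| = sqrt(71) = 8.4261
||T_21 x - x|| = ||x||/21 = 8.4261/21 = 0.4012

0.4012


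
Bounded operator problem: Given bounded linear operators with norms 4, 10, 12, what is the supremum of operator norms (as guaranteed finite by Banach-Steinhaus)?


By the Uniform Boundedness Principle, the supremum of norms is finite.
sup_k ||T_k|| = max(4, 10, 12) = 12

12


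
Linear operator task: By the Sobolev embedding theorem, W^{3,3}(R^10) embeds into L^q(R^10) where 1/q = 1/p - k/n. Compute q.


Using the Sobolev embedding formula: 1/q = 1/p - k/n
1/q = 1/3 - 3/10 = 1/30
q = 1/(1/30) = 30

30.0000


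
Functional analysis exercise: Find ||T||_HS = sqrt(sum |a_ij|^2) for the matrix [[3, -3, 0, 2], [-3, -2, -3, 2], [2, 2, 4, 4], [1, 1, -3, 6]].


The Hilbert-Schmidt norm is sqrt(sum of squares of all entries).
Sum of squares = 3^2 + (-3)^2 + 0^2 + 2^2 + (-3)^2 + (-2)^2 + (-3)^2 + 2^2 + 2^2 + 2^2 + 4^2 + 4^2 + 1^2 + 1^2 + (-3)^2 + 6^2
= 9 + 9 + 0 + 4 + 9 + 4 + 9 + 4 + 4 + 4 + 16 + 16 + 1 + 1 + 9 + 36 = 135
||T||_HS = sqrt(135) = 11.6190

11.6190


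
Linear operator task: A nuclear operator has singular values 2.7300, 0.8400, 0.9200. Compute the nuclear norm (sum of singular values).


The nuclear norm is the sum of all singular values.
||T||_1 = 2.7300 + 0.8400 + 0.9200
= 4.4900

4.4900


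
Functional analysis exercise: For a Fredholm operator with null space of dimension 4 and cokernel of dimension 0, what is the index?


The Fredholm index is defined as ind(T) = dim(ker T) - dim(coker T)
= 4 - 0
= 4

4


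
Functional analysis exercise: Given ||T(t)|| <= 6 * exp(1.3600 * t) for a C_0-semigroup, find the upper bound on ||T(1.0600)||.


||T(1.0600)|| <= 6 * exp(1.3600 * 1.0600)
= 6 * exp(1.4416)
= 6 * 4.2275
= 25.3647

25.3647


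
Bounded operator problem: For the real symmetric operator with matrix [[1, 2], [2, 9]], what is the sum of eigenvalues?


For a self-adjoint (symmetric) matrix, the eigenvalues are real.
The sum of eigenvalues equals the trace of the matrix.
trace = 1 + 9 = 10

10


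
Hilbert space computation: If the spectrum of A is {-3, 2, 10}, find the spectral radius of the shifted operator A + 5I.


Spectrum of A + 5I = {2, 7, 15}
Spectral radius = max |lambda| over the shifted spectrum
= max(2, 7, 15) = 15

15


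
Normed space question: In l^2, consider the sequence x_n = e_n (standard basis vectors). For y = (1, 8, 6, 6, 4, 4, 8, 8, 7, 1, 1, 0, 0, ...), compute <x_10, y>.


x_10 = e_10 is the standard basis vector with 1 in position 10.
<x_10, y> = y_10 = 1
As n -> infinity, <x_n, y> -> 0, confirming weak convergence of (x_n) to 0.

1


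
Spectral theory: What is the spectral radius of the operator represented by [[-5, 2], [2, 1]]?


For a 2x2 matrix, eigenvalues satisfy lambda^2 - (trace)*lambda + det = 0
trace = -5 + 1 = -4
det = -5*1 - 2*2 = -9
discriminant = (-4)^2 - 4*(-9) = 52
spectral radius = max |eigenvalue| = 5.6056

5.6056


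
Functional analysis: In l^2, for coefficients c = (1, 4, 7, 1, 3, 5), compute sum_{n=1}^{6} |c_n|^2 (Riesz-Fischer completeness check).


sum |c_n|^2 = 1^2 + 4^2 + 7^2 + 1^2 + 3^2 + 5^2
= 1 + 16 + 49 + 1 + 9 + 25
= 101

101


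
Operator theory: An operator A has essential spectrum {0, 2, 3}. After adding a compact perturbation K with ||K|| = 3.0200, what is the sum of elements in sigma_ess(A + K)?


By Weyl's theorem, the essential spectrum is invariant under compact perturbations.
sigma_ess(A + K) = sigma_ess(A) = {0, 2, 3}
Sum = 0 + 2 + 3 = 5

5


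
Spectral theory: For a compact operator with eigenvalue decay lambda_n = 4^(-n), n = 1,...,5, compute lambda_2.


The eigenvalue formula gives lambda_2 = 1/4^2
= 1/16
= 0.0625

0.0625


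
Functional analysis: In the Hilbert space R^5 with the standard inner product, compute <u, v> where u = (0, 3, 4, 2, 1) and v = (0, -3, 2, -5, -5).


Computing the standard inner product <u, v> = sum u_i * v_i
= 0*0 + 3*-3 + 4*2 + 2*-5 + 1*-5
= 0 + -9 + 8 + -10 + -5
= -16

-16


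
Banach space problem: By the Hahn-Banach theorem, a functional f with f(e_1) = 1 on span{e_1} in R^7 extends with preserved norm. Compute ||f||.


The norm of f is given by ||f|| = sup_{||x||=1} |f(x)|.
On span{e_1}, ||e_1|| = 1, so ||f|| = |f(e_1)| / ||e_1||
= |1| / 1 = 1.0000

1.0000


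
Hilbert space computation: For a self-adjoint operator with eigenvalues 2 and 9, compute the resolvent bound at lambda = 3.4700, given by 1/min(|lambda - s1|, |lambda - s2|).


dist(3.4700, {2, 9}) = min(|3.4700 - 2|, |3.4700 - 9|)
= min(1.4700, 5.5300) = 1.4700
Resolvent bound = 1/1.4700 = 0.6803

0.6803


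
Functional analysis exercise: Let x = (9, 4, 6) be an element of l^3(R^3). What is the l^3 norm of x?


The l^3 norm = (sum |x_i|^3)^(1/3)
Sum of 3th powers = 729 + 64 + 216 = 1009
||x||_3 = (1009)^(1/3) = 10.0299

10.0299


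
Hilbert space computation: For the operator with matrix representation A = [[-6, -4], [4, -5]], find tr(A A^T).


trace(A * A^T) = sum of squares of all entries
= (-6)^2 + (-4)^2 + 4^2 + (-5)^2
= 36 + 16 + 16 + 25
= 93

93


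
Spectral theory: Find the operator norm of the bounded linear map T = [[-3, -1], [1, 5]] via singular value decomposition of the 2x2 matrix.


A^T A = [[10, 8], [8, 26]]
trace(A^T A) = 36, det(A^T A) = 196
discriminant = 36^2 - 4*196 = 512
Largest eigenvalue of A^T A = (trace + sqrt(disc))/2 = 29.3137
||T|| = sqrt(29.3137) = 5.4142

5.4142


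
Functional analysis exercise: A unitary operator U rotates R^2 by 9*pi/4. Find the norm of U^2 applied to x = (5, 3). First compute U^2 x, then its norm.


U is a rotation by theta = 9*pi/4
U^2 = rotation by 2*theta = 18*pi/4 = 2*pi/4 (mod 2*pi)
cos(2*pi/4) = 0.0000, sin(2*pi/4) = 1.0000
U^2 x = (0.0000 * 5 - 1.0000 * 3, 1.0000 * 5 + 0.0000 * 3)
= (-3.0000, 5.0000)
||U^2 x|| = sqrt((-3.0000)^2 + 5.0000^2) = sqrt(34.0000) = 5.8310

5.8310


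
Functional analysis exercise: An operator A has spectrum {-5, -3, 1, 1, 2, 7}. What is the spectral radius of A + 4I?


Spectrum of A + 4I = {-1, 1, 5, 5, 6, 11}
Spectral radius = max |lambda| over the shifted spectrum
= max(1, 1, 5, 5, 6, 11) = 11

11


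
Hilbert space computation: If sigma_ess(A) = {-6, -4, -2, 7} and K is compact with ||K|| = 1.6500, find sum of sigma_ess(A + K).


By Weyl's theorem, the essential spectrum is invariant under compact perturbations.
sigma_ess(A + K) = sigma_ess(A) = {-6, -4, -2, 7}
Sum = -6 + -4 + -2 + 7 = -5

-5


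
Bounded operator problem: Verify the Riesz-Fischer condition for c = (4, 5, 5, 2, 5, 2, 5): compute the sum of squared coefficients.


sum |c_n|^2 = 4^2 + 5^2 + 5^2 + 2^2 + 5^2 + 2^2 + 5^2
= 16 + 25 + 25 + 4 + 25 + 4 + 25
= 124

124


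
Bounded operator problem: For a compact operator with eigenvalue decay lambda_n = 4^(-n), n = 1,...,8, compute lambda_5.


The eigenvalue formula gives lambda_5 = 1/4^5
= 1/1024
= 9.7656e-04

9.7656e-04


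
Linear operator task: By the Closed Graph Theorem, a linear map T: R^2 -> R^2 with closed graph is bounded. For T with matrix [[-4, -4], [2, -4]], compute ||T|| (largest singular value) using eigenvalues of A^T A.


A^T A = [[20, 8], [8, 32]]
trace(A^T A) = 52, det(A^T A) = 576
discriminant = 52^2 - 4*576 = 400
Largest eigenvalue of A^T A = (trace + sqrt(disc))/2 = 36.0000
||T|| = sqrt(36.0000) = 6.0000

6.0000


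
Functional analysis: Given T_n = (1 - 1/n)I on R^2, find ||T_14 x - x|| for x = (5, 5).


T_14 x - x = (1 - 1/14)x - x = -x/14
||x|| = sqrt(50) = 7.0711
||T_14 x - x|| = ||x||/14 = 7.0711/14 = 0.5051

0.5051


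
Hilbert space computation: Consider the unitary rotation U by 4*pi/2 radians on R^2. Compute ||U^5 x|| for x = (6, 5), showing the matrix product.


U is a rotation by theta = 4*pi/2
U^5 = rotation by 5*theta = 20*pi/2 = 0*pi/2 (mod 2*pi)
cos(0*pi/2) = 1.0000, sin(0*pi/2) = 0.0000
U^5 x = (1.0000 * 6 - 0.0000 * 5, 0.0000 * 6 + 1.0000 * 5)
= (6.0000, 5.0000)
||U^5 x|| = sqrt(6.0000^2 + 5.0000^2) = sqrt(61.0000) = 7.8102

7.8102


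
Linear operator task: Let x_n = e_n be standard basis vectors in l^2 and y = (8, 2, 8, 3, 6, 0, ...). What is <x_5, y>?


x_5 = e_5 is the standard basis vector with 1 in position 5.
<x_5, y> = y_5 = 6
As n -> infinity, <x_n, y> -> 0, confirming weak convergence of (x_n) to 0.

6


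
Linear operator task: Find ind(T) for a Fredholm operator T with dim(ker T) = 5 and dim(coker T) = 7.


The Fredholm index is defined as ind(T) = dim(ker T) - dim(coker T)
= 5 - 7
= -2

-2


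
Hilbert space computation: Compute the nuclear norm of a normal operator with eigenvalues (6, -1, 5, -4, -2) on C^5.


For a normal operator, singular values equal |eigenvalues|.
Trace norm = sum |lambda_i| = 6 + 1 + 5 + 4 + 2
= 18

18


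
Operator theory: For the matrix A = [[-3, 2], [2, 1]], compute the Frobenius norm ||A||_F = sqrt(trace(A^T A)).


||A||_F^2 = sum a_ij^2
= (-3)^2 + 2^2 + 2^2 + 1^2
= 9 + 4 + 4 + 1 = 18
||A||_F = sqrt(18) = 4.2426

4.2426


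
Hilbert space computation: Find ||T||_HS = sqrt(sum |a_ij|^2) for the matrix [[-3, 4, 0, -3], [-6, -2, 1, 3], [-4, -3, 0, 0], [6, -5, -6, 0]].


The Hilbert-Schmidt norm is sqrt(sum of squares of all entries).
Sum of squares = (-3)^2 + 4^2 + 0^2 + (-3)^2 + (-6)^2 + (-2)^2 + 1^2 + 3^2 + (-4)^2 + (-3)^2 + 0^2 + 0^2 + 6^2 + (-5)^2 + (-6)^2 + 0^2
= 9 + 16 + 0 + 9 + 36 + 4 + 1 + 9 + 16 + 9 + 0 + 0 + 36 + 25 + 36 + 0 = 206
||T||_HS = sqrt(206) = 14.3527

14.3527


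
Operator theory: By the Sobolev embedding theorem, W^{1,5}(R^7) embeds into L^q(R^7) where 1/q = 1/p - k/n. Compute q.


Using the Sobolev embedding formula: 1/q = 1/p - k/n
1/q = 1/5 - 1/7 = 2/35
q = 1/(2/35) = 35/2 = 17.5000

17.5000


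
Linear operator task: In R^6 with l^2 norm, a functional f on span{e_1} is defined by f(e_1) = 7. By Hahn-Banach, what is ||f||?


The norm of f is given by ||f|| = sup_{||x||=1} |f(x)|.
On span{e_1}, ||e_1|| = 1, so ||f|| = |f(e_1)| / ||e_1||
= |7| / 1 = 7.0000

7.0000


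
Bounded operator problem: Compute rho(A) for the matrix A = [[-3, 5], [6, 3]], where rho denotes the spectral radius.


For a 2x2 matrix, eigenvalues satisfy lambda^2 - (trace)*lambda + det = 0
trace = -3 + 3 = 0
det = -3*3 - 5*6 = -39
discriminant = 0^2 - 4*(-39) = 156
spectral radius = max |eigenvalue| = 6.2450

6.2450


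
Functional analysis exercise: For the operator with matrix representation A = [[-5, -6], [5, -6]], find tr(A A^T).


trace(A * A^T) = sum of squares of all entries
= (-5)^2 + (-6)^2 + 5^2 + (-6)^2
= 25 + 36 + 25 + 36
= 122

122


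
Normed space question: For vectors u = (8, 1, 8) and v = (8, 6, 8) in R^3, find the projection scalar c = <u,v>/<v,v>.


Computing <u,v> = 8*8 + 1*6 + 8*8 = 134
Computing <v,v> = 8^2 + 6^2 + 8^2 = 164
Projection coefficient = 134/164 = 0.8171

0.8171


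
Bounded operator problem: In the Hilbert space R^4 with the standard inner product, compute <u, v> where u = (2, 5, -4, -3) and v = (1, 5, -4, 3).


Computing the standard inner product <u, v> = sum u_i * v_i
= 2*1 + 5*5 + -4*-4 + -3*3
= 2 + 25 + 16 + -9
= 34

34


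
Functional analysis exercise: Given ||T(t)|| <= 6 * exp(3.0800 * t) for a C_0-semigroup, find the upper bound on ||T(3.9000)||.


||T(3.9000)|| <= 6 * exp(3.0800 * 3.9000)
= 6 * exp(12.0120)
= 6 * 164719.6143
= 988317.6857

988317.6857


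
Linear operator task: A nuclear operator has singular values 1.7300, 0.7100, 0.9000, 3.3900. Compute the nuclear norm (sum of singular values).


The nuclear norm is the sum of all singular values.
||T||_1 = 1.7300 + 0.7100 + 0.9000 + 3.3900
= 6.7300

6.7300


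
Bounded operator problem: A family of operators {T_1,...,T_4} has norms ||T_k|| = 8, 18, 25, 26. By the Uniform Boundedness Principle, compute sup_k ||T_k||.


By the Uniform Boundedness Principle, the supremum of norms is finite.
sup_k ||T_k|| = max(8, 18, 25, 26) = 26

26


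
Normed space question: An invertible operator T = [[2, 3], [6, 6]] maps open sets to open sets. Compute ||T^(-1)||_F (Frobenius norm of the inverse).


det(T) = 2*6 - 3*6 = -6
T^(-1) = (1/-6) * [[6, -3], [-6, 2]] = [[-1.0000, 0.5000], [1.0000, -0.3333]]
||T^(-1)||_F^2 = (-1.0000)^2 + 0.5000^2 + 1.0000^2 + (-0.3333)^2 = 2.3611
||T^(-1)||_F = sqrt(2.3611) = 1.5366

1.5366


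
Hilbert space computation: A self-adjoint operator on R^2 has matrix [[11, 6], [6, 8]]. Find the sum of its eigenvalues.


For a self-adjoint (symmetric) matrix, the eigenvalues are real.
The sum of eigenvalues equals the trace of the matrix.
trace = 11 + 8 = 19

19


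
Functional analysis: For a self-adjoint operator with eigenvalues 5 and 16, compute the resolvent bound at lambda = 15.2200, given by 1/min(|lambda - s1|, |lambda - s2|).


dist(15.2200, {5, 16}) = min(|15.2200 - 5|, |15.2200 - 16|)
= min(10.2200, 0.7800) = 0.7800
Resolvent bound = 1/0.7800 = 1.2821

1.2821


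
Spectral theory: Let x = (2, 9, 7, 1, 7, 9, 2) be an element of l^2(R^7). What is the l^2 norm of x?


The l^2 norm = (sum |x_i|^2)^(1/2)
Sum of 2th powers = 4 + 81 + 49 + 1 + 49 + 81 + 4 = 269
||x||_2 = (269)^(1/2) = 16.4012

16.4012


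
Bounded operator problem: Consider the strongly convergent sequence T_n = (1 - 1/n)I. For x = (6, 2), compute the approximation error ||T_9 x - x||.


T_9 x - x = (1 - 1/9)x - x = -x/9
||x|| = sqrt(40) = 6.3246
||T_9 x - x|| = ||x||/9 = 6.3246/9 = 0.7027

0.7027


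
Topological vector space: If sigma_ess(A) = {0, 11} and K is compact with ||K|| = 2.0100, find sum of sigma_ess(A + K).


By Weyl's theorem, the essential spectrum is invariant under compact perturbations.
sigma_ess(A + K) = sigma_ess(A) = {0, 11}
Sum = 0 + 11 = 11

11


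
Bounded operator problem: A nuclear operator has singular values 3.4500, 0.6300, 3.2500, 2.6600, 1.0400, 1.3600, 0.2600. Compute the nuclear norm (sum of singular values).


The nuclear norm is the sum of all singular values.
||T||_1 = 3.4500 + 0.6300 + 3.2500 + 2.6600 + 1.0400 + 1.3600 + 0.2600
= 12.6500

12.6500


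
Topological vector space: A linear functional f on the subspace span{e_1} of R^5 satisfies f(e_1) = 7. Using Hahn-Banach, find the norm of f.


The norm of f is given by ||f|| = sup_{||x||=1} |f(x)|.
On span{e_1}, ||e_1|| = 1, so ||f|| = |f(e_1)| / ||e_1||
= |7| / 1 = 7.0000

7.0000


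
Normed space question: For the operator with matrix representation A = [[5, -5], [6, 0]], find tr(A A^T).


trace(A * A^T) = sum of squares of all entries
= 5^2 + (-5)^2 + 6^2 + 0^2
= 25 + 25 + 36 + 0
= 86

86


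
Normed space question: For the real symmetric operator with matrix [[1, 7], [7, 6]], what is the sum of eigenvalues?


For a self-adjoint (symmetric) matrix, the eigenvalues are real.
The sum of eigenvalues equals the trace of the matrix.
trace = 1 + 6 = 7

7


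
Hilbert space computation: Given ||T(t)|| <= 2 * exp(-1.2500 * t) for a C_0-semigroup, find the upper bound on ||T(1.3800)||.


||T(1.3800)|| <= 2 * exp(-1.2500 * 1.3800)
= 2 * exp(-1.7250)
= 2 * 0.1782
= 0.3563

0.3563


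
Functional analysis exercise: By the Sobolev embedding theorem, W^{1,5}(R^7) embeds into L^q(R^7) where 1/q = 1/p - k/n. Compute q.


Using the Sobolev embedding formula: 1/q = 1/p - k/n
1/q = 1/5 - 1/7 = 2/35
q = 1/(2/35) = 35/2 = 17.5000

17.5000


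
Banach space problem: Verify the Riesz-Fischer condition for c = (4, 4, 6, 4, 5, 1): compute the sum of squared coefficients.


sum |c_n|^2 = 4^2 + 4^2 + 6^2 + 4^2 + 5^2 + 1^2
= 16 + 16 + 36 + 16 + 25 + 1
= 110

110


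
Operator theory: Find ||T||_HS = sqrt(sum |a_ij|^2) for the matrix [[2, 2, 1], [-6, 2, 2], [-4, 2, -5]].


The Hilbert-Schmidt norm is sqrt(sum of squares of all entries).
Sum of squares = 2^2 + 2^2 + 1^2 + (-6)^2 + 2^2 + 2^2 + (-4)^2 + 2^2 + (-5)^2
= 4 + 4 + 1 + 36 + 4 + 4 + 16 + 4 + 25 = 98
||T||_HS = sqrt(98) = 9.8995

9.8995


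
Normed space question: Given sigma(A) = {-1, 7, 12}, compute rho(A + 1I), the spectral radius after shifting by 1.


Spectrum of A + 1I = {0, 8, 13}
Spectral radius = max |lambda| over the shifted spectrum
= max(0, 8, 13) = 13

13


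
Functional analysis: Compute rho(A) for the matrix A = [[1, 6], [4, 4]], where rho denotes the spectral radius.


For a 2x2 matrix, eigenvalues satisfy lambda^2 - (trace)*lambda + det = 0
trace = 1 + 4 = 5
det = 1*4 - 6*4 = -20
discriminant = 5^2 - 4*(-20) = 105
spectral radius = max |eigenvalue| = 7.6235

7.6235


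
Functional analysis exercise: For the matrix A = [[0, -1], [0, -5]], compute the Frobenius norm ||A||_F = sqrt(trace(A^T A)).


||A||_F^2 = sum a_ij^2
= 0^2 + (-1)^2 + 0^2 + (-5)^2
= 0 + 1 + 0 + 25 = 26
||A||_F = sqrt(26) = 5.0990

5.0990


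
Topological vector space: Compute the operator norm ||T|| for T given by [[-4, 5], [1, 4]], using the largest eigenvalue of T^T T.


A^T A = [[17, -16], [-16, 41]]
trace(A^T A) = 58, det(A^T A) = 441
discriminant = 58^2 - 4*441 = 1600
Largest eigenvalue of A^T A = (trace + sqrt(disc))/2 = 49.0000
||T|| = sqrt(49.0000) = 7.0000

7.0000


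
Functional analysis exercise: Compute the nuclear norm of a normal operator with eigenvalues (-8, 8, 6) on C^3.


For a normal operator, singular values equal |eigenvalues|.
Trace norm = sum |lambda_i| = 8 + 8 + 6
= 22

22


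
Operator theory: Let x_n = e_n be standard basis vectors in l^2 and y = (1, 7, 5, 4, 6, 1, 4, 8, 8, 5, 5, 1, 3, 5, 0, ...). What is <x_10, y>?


x_10 = e_10 is the standard basis vector with 1 in position 10.
<x_10, y> = y_10 = 5
As n -> infinity, <x_n, y> -> 0, confirming weak convergence of (x_n) to 0.

5


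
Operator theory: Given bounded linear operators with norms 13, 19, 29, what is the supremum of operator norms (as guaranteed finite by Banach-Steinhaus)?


By the Uniform Boundedness Principle, the supremum of norms is finite.
sup_k ||T_k|| = max(13, 19, 29) = 29

29


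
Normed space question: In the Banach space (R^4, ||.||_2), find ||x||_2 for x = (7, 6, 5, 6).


The l^2 norm = (sum |x_i|^2)^(1/2)
Sum of 2th powers = 49 + 36 + 25 + 36 = 146
||x||_2 = (146)^(1/2) = 12.0830

12.0830


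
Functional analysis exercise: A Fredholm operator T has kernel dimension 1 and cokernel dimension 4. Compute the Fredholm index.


The Fredholm index is defined as ind(T) = dim(ker T) - dim(coker T)
= 1 - 4
= -3

-3


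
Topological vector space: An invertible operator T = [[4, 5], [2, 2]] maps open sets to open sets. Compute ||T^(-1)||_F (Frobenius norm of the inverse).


det(T) = 4*2 - 5*2 = -2
T^(-1) = (1/-2) * [[2, -5], [-2, 4]] = [[-1.0000, 2.5000], [1.0000, -2.0000]]
||T^(-1)||_F^2 = (-1.0000)^2 + 2.5000^2 + 1.0000^2 + (-2.0000)^2 = 12.2500
||T^(-1)||_F = sqrt(12.2500) = 3.5000

3.5000


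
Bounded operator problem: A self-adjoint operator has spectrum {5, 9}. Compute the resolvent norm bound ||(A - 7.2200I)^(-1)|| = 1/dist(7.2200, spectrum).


dist(7.2200, {5, 9}) = min(|7.2200 - 5|, |7.2200 - 9|)
= min(2.2200, 1.7800) = 1.7800
Resolvent bound = 1/1.7800 = 0.5618

0.5618


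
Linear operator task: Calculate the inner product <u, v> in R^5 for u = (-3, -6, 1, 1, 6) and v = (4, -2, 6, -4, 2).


Computing the standard inner product <u, v> = sum u_i * v_i
= -3*4 + -6*-2 + 1*6 + 1*-4 + 6*2
= -12 + 12 + 6 + -4 + 12
= 14

14
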